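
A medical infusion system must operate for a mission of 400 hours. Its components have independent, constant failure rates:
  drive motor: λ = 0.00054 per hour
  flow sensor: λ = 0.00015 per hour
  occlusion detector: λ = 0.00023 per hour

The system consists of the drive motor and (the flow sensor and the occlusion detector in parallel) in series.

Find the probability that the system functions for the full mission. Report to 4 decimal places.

R(drive motor) = exp(−0.00054 × 400) = 0.805735
R(flow sensor) = exp(−0.00015 × 400) = 0.941765
R(occlusion detector) = exp(−0.00023 × 400) = 0.912105
Parallel (flow sensor and occlusion detector): 1 − (1 − 0.941765)(1 − 0.912105) = 0.994881
Series (drive motor and [0.994881]): 0.805735 × 0.994881 = 0.8016

0.8016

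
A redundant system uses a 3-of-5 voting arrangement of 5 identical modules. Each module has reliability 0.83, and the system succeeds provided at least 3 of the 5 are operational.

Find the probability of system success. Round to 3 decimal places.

R = Σ_{i=3}^{5} C(5,i) p^i (1−p)^{5−i} with p = 0.83
C(5,3)·0.83^3·0.17^2 = 0.16525
C(5,4)·0.83^4·0.17^1 = 0.40340
C(5,5)·0.83^5·0.17^0 = 0.39390
Sum = 0.963

0.963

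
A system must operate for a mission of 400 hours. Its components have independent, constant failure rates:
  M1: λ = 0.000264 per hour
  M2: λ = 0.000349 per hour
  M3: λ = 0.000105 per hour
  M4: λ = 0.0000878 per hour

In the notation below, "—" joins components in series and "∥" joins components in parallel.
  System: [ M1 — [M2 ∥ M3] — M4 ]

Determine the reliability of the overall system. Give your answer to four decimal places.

0.8641

R(M1) = exp(−0.000264 × 400) = 0.899784
R(M2) = exp(−0.000349 × 400) = 0.869706
R(M3) = exp(−0.000105 × 400) = 0.958870
R(M4) = exp(−0.0000878 × 400) = 0.965490
Parallel (M2 and M3): 1 − (1 − 0.869706)(1 − 0.958870) = 0.994641
Series (M1, [0.994641], and M4): 0.899784 × 0.994641 × 0.965490 = 0.8641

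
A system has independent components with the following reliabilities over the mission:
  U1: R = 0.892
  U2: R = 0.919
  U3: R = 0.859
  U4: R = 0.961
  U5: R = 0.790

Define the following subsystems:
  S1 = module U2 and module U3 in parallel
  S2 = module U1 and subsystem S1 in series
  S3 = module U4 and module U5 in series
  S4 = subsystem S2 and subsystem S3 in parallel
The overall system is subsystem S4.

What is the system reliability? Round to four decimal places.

0.9715

Parallel (U2 and U3): 1 − (1 − 0.919000)(1 − 0.859000) = 0.988579
Series (U1 and [0.988579]): 0.892000 × 0.988579 = 0.881812
Series (U4 and U5): 0.961000 × 0.790000 = 0.759190
Parallel ([0.881812] and [0.759190]): 1 − (1 − 0.881812)(1 − 0.759190) = 0.9715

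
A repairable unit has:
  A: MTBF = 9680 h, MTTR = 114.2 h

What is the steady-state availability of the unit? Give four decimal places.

0.9883

A(A) = MTBF/(MTBF+MTTR) = 9680/(9680+114.2) = 0.9883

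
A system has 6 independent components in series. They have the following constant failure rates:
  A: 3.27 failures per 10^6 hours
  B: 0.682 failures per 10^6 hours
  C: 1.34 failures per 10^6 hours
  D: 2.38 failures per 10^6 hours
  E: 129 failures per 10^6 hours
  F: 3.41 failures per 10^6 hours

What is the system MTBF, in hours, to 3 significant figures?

7140

Series of exponential components: λ_sys = Σ λ_i
λ_sys = 0.00000327 + 0.000000682 + 0.00000134 + 0.00000238 + 0.000129 + 0.00000341 = 1.4008e-04 /h
MTBF = 1 / λ_sys = 7140 h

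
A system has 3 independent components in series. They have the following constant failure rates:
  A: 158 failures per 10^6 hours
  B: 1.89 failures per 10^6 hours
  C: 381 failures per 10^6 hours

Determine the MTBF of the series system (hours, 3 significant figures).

1850

Series of exponential components: λ_sys = Σ λ_i
λ_sys = 0.000158 + 0.00000189 + 0.000381 = 5.4089e-04 /h
MTBF = 1 / λ_sys = 1850 h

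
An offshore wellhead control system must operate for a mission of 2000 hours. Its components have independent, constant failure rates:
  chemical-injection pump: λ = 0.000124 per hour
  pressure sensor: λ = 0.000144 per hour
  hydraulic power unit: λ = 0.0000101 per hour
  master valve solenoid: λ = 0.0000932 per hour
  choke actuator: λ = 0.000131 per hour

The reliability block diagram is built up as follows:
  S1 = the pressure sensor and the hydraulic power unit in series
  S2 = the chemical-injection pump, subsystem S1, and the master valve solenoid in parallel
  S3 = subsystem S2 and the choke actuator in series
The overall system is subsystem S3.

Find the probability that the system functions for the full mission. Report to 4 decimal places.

R(chemical-injection pump) = exp(−0.000124 × 2000) = 0.780360
R(pressure sensor) = exp(−0.000144 × 2000) = 0.749762
R(hydraulic power unit) = exp(−0.0000101 × 2000) = 0.980003
R(master valve solenoid) = exp(−0.0000932 × 2000) = 0.829942
R(choke actuator) = exp(−0.000131 × 2000) = 0.769511
Series (pressure sensor and hydraulic power unit): 0.749762 × 0.980003 = 0.734769
Parallel (chemical-injection pump, [0.734769], and master valve solenoid): 1 − (1 − 0.780360)(1 − 0.734769)(1 − 0.829942) = 0.990093
Series ([0.990093] and choke actuator): 0.990093 × 0.769511 = 0.7619

0.7619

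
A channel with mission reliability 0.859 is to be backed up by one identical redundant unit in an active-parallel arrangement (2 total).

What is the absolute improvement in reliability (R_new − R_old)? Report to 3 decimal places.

R_before = 0.859
R_after = 1 − (1 − 0.859)^2 = 0.980
ΔR = 0.980 − 0.859 = 0.121

0.121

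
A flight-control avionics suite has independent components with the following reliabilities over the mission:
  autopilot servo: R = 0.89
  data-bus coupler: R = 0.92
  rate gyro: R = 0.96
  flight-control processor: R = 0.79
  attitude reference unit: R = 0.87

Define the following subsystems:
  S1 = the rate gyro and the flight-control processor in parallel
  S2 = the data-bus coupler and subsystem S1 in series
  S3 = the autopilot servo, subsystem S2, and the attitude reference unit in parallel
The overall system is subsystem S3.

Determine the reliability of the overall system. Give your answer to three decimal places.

Parallel (rate gyro and flight-control processor): 1 − (1 − 0.96000)(1 − 0.79000) = 0.99160
Series (data-bus coupler and [0.99160]): 0.92000 × 0.99160 = 0.91227
Parallel (autopilot servo, [0.91227], and attitude reference unit): 1 − (1 − 0.89000)(1 − 0.91227)(1 − 0.87000) = 0.999

0.999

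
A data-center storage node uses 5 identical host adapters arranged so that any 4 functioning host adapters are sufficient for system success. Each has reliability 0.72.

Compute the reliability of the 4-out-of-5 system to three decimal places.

R = Σ_{i=4}^{5} C(5,i) p^i (1−p)^{5−i} with p = 0.72
C(5,4)·0.72^4·0.28^1 = 0.37623
C(5,5)·0.72^5·0.28^0 = 0.19349
Sum = 0.570

0.570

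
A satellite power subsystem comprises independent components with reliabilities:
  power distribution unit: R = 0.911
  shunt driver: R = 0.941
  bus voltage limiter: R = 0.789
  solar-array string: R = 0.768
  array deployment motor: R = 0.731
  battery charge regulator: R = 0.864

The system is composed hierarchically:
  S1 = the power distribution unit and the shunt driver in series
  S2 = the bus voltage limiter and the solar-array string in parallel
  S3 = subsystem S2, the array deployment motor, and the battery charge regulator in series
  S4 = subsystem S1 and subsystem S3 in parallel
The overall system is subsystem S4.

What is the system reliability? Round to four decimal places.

0.9430

Series (power distribution unit and shunt driver): 0.911000 × 0.941000 = 0.857251
Parallel (bus voltage limiter and solar-array string): 1 − (1 − 0.789000)(1 − 0.768000) = 0.951048
Series ([0.951048], array deployment motor, and battery charge regulator): 0.951048 × 0.731000 × 0.864000 = 0.600667
Parallel ([0.857251] and [0.600667]): 1 − (1 − 0.857251)(1 − 0.600667) = 0.9430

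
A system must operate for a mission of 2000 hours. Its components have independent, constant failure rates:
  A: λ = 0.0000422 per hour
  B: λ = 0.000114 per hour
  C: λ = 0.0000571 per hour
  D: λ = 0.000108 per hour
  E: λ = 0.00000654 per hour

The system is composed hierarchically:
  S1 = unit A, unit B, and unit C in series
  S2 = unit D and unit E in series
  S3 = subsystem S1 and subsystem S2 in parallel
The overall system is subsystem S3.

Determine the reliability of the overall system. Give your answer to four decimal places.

0.9289

R(A) = exp(−0.0000422 × 2000) = 0.919064
R(B) = exp(−0.000114 × 2000) = 0.796124
R(C) = exp(−0.0000571 × 2000) = 0.892080
R(D) = exp(−0.000108 × 2000) = 0.805735
R(E) = exp(−0.00000654 × 2000) = 0.987005
Series (A, B, and C): 0.919064 × 0.796124 × 0.892080 = 0.652725
Series (D and E): 0.805735 × 0.987005 = 0.795264
Parallel ([0.652725] and [0.795264]): 1 − (1 − 0.652725)(1 − 0.795264) = 0.9289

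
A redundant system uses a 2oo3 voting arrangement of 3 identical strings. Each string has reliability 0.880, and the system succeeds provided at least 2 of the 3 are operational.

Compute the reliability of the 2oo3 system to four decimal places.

0.9603

R = Σ_{i=2}^{3} C(3,i) p^i (1−p)^{3−i} with p = 0.880
C(3,2)·0.880^2·0.120^1 = 0.278784
C(3,3)·0.880^3·0.120^0 = 0.681472
Sum = 0.9603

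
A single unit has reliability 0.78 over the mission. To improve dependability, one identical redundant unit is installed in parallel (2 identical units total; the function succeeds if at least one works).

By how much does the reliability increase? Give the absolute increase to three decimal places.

R_before = 0.78
R_after = 1 − (1 − 0.78)^2 = 0.952
ΔR = 0.952 − 0.78 = 0.172

0.172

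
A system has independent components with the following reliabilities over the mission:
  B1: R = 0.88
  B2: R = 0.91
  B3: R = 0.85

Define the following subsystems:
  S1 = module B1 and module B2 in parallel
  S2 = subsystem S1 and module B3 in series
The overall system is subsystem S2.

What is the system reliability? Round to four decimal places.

0.8408

Parallel (B1 and B2): 1 − (1 − 0.880000)(1 − 0.910000) = 0.989200
Series ([0.989200] and B3): 0.989200 × 0.850000 = 0.8408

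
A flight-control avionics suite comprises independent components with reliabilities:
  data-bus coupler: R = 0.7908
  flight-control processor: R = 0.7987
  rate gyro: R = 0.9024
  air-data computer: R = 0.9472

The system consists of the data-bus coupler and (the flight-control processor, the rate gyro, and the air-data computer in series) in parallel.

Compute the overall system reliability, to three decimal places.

0.934

Series (flight-control processor, rate gyro, and air-data computer): 0.79870 × 0.90240 × 0.94720 = 0.68269
Parallel (data-bus coupler and [0.68269]): 1 − (1 − 0.79080)(1 − 0.68269) = 0.934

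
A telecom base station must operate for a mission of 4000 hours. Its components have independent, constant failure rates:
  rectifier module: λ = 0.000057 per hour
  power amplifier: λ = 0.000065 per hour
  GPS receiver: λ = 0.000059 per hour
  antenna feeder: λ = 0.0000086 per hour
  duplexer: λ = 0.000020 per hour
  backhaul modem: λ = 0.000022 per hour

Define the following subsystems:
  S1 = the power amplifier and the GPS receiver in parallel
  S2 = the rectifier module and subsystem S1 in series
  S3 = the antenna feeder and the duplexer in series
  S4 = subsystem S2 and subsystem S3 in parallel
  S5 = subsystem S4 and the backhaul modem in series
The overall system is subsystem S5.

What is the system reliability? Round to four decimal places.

R(rectifier module) = exp(−0.000057 × 4000) = 0.796124
R(power amplifier) = exp(−0.000065 × 4000) = 0.771052
R(GPS receiver) = exp(−0.000059 × 4000) = 0.789781
R(antenna feeder) = exp(−0.0000086 × 4000) = 0.966185
R(duplexer) = exp(−0.000020 × 4000) = 0.923116
R(backhaul modem) = exp(−0.000022 × 4000) = 0.915761
Parallel (power amplifier and GPS receiver): 1 − (1 − 0.771052)(1 − 0.789781) = 0.951871
Series (rectifier module and [0.951871]): 0.796124 × 0.951871 = 0.757807
Series (antenna feeder and duplexer): 0.966185 × 0.923116 = 0.891901
Parallel ([0.757807] and [0.891901]): 1 − (1 − 0.757807)(1 − 0.891901) = 0.973819
Series ([0.973819] and backhaul modem): 0.973819 × 0.915761 = 0.8918

0.8918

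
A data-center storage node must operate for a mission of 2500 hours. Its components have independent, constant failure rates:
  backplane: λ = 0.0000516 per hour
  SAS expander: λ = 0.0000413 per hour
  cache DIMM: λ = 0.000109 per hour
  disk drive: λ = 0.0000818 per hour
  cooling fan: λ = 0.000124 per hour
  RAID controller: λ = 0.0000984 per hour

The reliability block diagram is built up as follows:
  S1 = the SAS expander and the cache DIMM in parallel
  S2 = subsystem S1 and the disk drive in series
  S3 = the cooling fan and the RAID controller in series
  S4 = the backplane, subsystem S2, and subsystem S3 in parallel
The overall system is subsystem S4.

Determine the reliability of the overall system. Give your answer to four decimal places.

R(backplane) = exp(−0.0000516 × 2500) = 0.878974
R(SAS expander) = exp(−0.0000413 × 2500) = 0.901901
R(cache DIMM) = exp(−0.000109 × 2500) = 0.761473
R(disk drive) = exp(−0.0000818 × 2500) = 0.815055
R(cooling fan) = exp(−0.000124 × 2500) = 0.733447
R(RAID controller) = exp(−0.0000984 × 2500) = 0.781922
Parallel (SAS expander and cache DIMM): 1 − (1 − 0.901901)(1 − 0.761473) = 0.976601
Series ([0.976601] and disk drive): 0.976601 × 0.815055 = 0.795984
Series (cooling fan and RAID controller): 0.733447 × 0.781922 = 0.573498
Parallel (backplane, [0.795984], and [0.573498]): 1 − (1 − 0.878974)(1 − 0.795984)(1 − 0.573498) = 0.9895

0.9895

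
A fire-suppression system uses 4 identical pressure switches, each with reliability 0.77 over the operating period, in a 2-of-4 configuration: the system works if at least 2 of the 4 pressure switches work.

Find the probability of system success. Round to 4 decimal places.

0.9597

R = Σ_{i=2}^{4} C(4,i) p^i (1−p)^{4−i} with p = 0.77
C(4,2)·0.77^2·0.23^2 = 0.188186
C(4,3)·0.77^3·0.23^1 = 0.420010
C(4,4)·0.77^4·0.23^0 = 0.351530
Sum = 0.9597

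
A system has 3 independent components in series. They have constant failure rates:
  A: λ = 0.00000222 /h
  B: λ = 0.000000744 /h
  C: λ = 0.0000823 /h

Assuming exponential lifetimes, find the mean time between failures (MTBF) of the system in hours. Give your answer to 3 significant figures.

Series of exponential components: λ_sys = Σ λ_i
λ_sys = 0.00000222 + 0.000000744 + 0.0000823 = 8.5264e-05 /h
MTBF = 1 / λ_sys = 11700 h

11700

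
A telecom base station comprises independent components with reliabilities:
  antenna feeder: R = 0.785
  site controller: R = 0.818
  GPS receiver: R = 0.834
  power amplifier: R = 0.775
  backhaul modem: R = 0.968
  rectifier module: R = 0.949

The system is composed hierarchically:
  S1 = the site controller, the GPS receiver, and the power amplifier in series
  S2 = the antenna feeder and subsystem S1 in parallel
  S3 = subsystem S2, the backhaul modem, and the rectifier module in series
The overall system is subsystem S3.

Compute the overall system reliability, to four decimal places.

Series (site controller, GPS receiver, and power amplifier): 0.818000 × 0.834000 × 0.775000 = 0.528714
Parallel (antenna feeder and [0.528714]): 1 − (1 − 0.785000)(1 − 0.528714) = 0.898674
Series ([0.898674], backhaul modem, and rectifier module): 0.898674 × 0.968000 × 0.949000 = 0.8256

0.8256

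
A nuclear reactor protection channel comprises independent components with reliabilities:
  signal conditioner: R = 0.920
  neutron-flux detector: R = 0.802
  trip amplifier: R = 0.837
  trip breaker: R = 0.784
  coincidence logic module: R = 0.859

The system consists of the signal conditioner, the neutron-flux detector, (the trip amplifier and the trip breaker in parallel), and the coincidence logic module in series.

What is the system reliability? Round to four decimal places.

Parallel (trip amplifier and trip breaker): 1 − (1 − 0.837000)(1 − 0.784000) = 0.964792
Series (signal conditioner, neutron-flux detector, [0.964792], and coincidence logic module): 0.920000 × 0.802000 × 0.964792 × 0.859000 = 0.6115

0.6115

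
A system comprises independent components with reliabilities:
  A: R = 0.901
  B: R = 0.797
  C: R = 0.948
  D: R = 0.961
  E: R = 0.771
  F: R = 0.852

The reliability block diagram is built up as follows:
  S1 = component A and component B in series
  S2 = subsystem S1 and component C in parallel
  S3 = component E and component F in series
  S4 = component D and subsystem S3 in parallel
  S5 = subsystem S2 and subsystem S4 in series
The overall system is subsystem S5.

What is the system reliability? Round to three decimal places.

Series (A and B): 0.90100 × 0.79700 = 0.71810
Parallel ([0.71810] and C): 1 − (1 − 0.71810)(1 − 0.94800) = 0.98534
Series (E and F): 0.77100 × 0.85200 = 0.65689
Parallel (D and [0.65689]): 1 − (1 − 0.96100)(1 − 0.65689) = 0.98662
Series ([0.98534] and [0.98662]): 0.98534 × 0.98662 = 0.972

0.972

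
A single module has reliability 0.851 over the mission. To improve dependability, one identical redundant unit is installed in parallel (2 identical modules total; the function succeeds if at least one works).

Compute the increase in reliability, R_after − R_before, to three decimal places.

0.127

R_before = 0.851
R_after = 1 − (1 − 0.851)^2 = 0.978
ΔR = 0.978 − 0.851 = 0.127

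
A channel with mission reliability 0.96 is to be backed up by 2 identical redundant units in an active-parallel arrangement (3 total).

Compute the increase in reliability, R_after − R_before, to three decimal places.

R_before = 0.96
R_after = 1 − (1 − 0.96)^3 = 1.000
ΔR = 1.000 − 0.96 = 0.040

0.040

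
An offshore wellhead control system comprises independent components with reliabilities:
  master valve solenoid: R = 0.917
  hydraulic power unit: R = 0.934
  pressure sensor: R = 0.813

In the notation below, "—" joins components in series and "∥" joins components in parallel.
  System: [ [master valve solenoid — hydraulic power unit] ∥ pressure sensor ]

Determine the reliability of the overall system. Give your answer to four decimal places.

0.9732

Series (master valve solenoid and hydraulic power unit): 0.917000 × 0.934000 = 0.856478
Parallel ([0.856478] and pressure sensor): 1 − (1 − 0.856478)(1 − 0.813000) = 0.9732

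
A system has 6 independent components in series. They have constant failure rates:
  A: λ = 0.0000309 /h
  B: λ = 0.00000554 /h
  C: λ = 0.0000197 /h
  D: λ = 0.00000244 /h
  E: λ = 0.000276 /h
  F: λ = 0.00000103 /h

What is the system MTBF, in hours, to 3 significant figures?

Series of exponential components: λ_sys = Σ λ_i
λ_sys = 0.0000309 + 0.00000554 + 0.0000197 + 0.00000244 + 0.000276 + 0.00000103 = 3.3561e-04 /h
MTBF = 1 / λ_sys = 2980 h

2980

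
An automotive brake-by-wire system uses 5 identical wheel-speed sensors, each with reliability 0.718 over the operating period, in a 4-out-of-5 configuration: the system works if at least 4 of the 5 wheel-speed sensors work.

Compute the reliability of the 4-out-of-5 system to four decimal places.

R = Σ_{i=4}^{5} C(5,i) p^i (1−p)^{5−i} with p = 0.718
C(5,4)·0.718^4·0.282^1 = 0.374729
C(5,5)·0.718^5·0.282^0 = 0.190819
Sum = 0.5655

0.5655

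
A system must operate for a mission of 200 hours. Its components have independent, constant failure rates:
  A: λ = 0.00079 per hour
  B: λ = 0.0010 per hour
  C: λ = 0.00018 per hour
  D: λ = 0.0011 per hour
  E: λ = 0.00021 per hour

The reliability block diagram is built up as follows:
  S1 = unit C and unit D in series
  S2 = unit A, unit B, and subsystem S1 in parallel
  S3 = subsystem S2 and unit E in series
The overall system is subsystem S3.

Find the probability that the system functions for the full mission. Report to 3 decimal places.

0.953

R(A) = exp(−0.00079 × 200) = 0.85385
R(B) = exp(−0.0010 × 200) = 0.81873
R(C) = exp(−0.00018 × 200) = 0.96464
R(D) = exp(−0.0011 × 200) = 0.80252
R(E) = exp(−0.00021 × 200) = 0.95887
Series (C and D): 0.96464 × 0.80252 = 0.77414
Parallel (A, B, and [0.77414]): 1 − (1 − 0.85385)(1 − 0.81873)(1 − 0.77414) = 0.99402
Series ([0.99402] and E): 0.99402 × 0.95887 = 0.953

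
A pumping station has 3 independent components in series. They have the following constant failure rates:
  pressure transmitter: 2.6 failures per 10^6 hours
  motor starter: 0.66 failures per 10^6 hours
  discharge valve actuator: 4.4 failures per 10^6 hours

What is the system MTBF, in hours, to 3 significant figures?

Series of exponential components: λ_sys = Σ λ_i
λ_sys = 0.0000026 + 0.00000066 + 0.0000044 = 7.6600e-06 /h
MTBF = 1 / λ_sys = 131000 h

131000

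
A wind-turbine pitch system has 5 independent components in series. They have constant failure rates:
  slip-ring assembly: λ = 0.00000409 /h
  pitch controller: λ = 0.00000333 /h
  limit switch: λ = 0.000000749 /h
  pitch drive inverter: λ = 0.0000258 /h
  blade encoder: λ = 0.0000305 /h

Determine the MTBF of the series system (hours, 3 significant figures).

Series of exponential components: λ_sys = Σ λ_i
λ_sys = 0.00000409 + 0.00000333 + 0.000000749 + 0.0000258 + 0.0000305 = 6.4469e-05 /h
MTBF = 1 / λ_sys = 15500 h

15500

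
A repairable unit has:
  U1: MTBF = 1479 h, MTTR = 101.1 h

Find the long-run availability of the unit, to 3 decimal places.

A(U1) = MTBF/(MTBF+MTTR) = 1479/(1479+101.1) = 0.936

0.936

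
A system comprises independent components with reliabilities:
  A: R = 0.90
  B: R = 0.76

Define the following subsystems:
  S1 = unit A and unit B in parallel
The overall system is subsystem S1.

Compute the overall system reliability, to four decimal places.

0.9760

Parallel (A and B): 1 − (1 − 0.900000)(1 − 0.760000) = 0.9760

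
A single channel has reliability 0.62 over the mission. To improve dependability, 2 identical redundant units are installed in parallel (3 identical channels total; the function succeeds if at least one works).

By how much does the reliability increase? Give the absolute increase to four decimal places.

0.3251

R_before = 0.62
R_after = 1 − (1 − 0.62)^3 = 0.9451
ΔR = 0.9451 − 0.62 = 0.3251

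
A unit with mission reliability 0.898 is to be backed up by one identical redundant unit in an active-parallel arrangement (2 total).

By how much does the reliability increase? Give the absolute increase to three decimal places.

0.092

R_before = 0.898
R_after = 1 − (1 − 0.898)^2 = 0.990
ΔR = 0.990 − 0.898 = 0.092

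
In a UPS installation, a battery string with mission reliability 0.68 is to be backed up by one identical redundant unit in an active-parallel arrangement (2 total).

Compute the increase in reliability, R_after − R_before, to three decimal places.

0.218

R_before = 0.68
R_after = 1 − (1 − 0.68)^2 = 0.898
ΔR = 0.898 − 0.68 = 0.218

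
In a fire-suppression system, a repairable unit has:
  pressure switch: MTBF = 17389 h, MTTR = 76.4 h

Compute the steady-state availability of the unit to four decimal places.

0.9956

A(pressure switch) = MTBF/(MTBF+MTTR) = 17389/(17389+76.4) = 0.9956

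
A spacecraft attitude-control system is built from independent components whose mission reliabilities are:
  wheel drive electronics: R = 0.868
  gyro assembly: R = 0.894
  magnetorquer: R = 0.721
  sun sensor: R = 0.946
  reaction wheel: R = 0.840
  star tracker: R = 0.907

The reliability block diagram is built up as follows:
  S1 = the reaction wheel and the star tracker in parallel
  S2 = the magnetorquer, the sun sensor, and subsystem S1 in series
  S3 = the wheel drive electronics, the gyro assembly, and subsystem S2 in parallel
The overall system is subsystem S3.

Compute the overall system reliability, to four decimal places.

0.9954

Parallel (reaction wheel and star tracker): 1 − (1 − 0.840000)(1 − 0.907000) = 0.985120
Series (magnetorquer, sun sensor, and [0.985120]): 0.721000 × 0.946000 × 0.985120 = 0.671917
Parallel (wheel drive electronics, gyro assembly, and [0.671917]): 1 − (1 − 0.868000)(1 − 0.894000)(1 − 0.671917) = 0.9954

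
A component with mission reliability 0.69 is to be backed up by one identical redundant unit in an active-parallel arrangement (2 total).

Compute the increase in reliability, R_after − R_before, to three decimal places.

0.214

R_before = 0.69
R_after = 1 − (1 − 0.69)^2 = 0.904
ΔR = 0.904 − 0.69 = 0.214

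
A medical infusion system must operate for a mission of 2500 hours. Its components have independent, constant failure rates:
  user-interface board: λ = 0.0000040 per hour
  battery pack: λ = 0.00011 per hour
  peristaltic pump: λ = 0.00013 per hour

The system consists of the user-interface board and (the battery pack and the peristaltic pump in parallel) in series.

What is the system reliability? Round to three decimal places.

R(user-interface board) = exp(−0.0000040 × 2500) = 0.99005
R(battery pack) = exp(−0.00011 × 2500) = 0.75957
R(peristaltic pump) = exp(−0.00013 × 2500) = 0.72253
Parallel (battery pack and peristaltic pump): 1 − (1 − 0.75957)(1 − 0.72253) = 0.93329
Series (user-interface board and [0.93329]): 0.99005 × 0.93329 = 0.924

0.924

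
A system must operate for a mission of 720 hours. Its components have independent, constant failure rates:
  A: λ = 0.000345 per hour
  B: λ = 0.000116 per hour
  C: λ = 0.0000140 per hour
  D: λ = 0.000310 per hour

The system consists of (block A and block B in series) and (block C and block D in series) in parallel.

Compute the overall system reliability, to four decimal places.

0.9412

R(A) = exp(−0.000345 × 720) = 0.780048
R(B) = exp(−0.000116 × 720) = 0.919873
R(C) = exp(−0.0000140 × 720) = 0.989971
R(D) = exp(−0.000310 × 720) = 0.799955
Series (A and B): 0.780048 × 0.919873 = 0.717545
Series (C and D): 0.989971 × 0.799955 = 0.791932
Parallel ([0.717545] and [0.791932]): 1 − (1 − 0.717545)(1 − 0.791932) = 0.9412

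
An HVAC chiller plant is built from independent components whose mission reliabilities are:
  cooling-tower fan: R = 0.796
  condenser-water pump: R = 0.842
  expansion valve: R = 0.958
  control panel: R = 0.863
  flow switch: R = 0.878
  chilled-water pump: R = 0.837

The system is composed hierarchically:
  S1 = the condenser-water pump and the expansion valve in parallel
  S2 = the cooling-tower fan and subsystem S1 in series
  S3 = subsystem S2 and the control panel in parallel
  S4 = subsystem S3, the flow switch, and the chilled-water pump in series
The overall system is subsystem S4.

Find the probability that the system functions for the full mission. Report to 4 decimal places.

Parallel (condenser-water pump and expansion valve): 1 − (1 − 0.842000)(1 − 0.958000) = 0.993364
Series (cooling-tower fan and [0.993364]): 0.796000 × 0.993364 = 0.790718
Parallel ([0.790718] and control panel): 1 − (1 − 0.790718)(1 − 0.863000) = 0.971328
Series ([0.971328], flow switch, and chilled-water pump): 0.971328 × 0.878000 × 0.837000 = 0.7138

0.7138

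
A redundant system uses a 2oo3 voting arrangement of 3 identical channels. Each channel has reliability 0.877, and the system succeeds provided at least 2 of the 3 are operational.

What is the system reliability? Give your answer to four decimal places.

R = Σ_{i=2}^{3} C(3,i) p^i (1−p)^{3−i} with p = 0.877
C(3,2)·0.877^2·0.123^1 = 0.283809
C(3,3)·0.877^3·0.123^0 = 0.674526
Sum = 0.9583

0.9583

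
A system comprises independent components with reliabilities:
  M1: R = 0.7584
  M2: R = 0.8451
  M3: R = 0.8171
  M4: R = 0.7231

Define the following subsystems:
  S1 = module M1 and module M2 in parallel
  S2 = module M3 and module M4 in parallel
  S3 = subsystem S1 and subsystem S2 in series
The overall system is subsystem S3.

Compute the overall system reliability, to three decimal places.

Parallel (M1 and M2): 1 − (1 − 0.75840)(1 − 0.84510) = 0.96258
Parallel (M3 and M4): 1 − (1 − 0.81710)(1 − 0.72310) = 0.94935
Series ([0.96258] and [0.94935]): 0.96258 × 0.94935 = 0.914

0.914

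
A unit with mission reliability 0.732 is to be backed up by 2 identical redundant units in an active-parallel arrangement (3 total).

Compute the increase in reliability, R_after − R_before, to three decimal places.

0.249

R_before = 0.732
R_after = 1 − (1 − 0.732)^3 = 0.981
ΔR = 0.981 − 0.732 = 0.249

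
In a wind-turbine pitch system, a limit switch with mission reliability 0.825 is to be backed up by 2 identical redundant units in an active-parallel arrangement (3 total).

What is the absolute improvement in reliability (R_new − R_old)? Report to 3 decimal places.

0.170

R_before = 0.825
R_after = 1 − (1 − 0.825)^3 = 0.995
ΔR = 0.995 − 0.825 = 0.170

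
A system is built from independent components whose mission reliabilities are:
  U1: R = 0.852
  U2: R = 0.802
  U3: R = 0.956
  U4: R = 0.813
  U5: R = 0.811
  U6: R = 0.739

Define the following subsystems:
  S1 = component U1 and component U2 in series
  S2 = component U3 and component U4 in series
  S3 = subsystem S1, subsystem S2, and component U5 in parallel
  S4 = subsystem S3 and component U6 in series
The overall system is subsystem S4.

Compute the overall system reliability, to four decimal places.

Series (U1 and U2): 0.852000 × 0.802000 = 0.683304
Series (U3 and U4): 0.956000 × 0.813000 = 0.777228
Parallel ([0.683304], [0.777228], and U5): 1 − (1 − 0.683304)(1 − 0.777228)(1 − 0.811000) = 0.986666
Series ([0.986666] and U6): 0.986666 × 0.739000 = 0.7291

0.7291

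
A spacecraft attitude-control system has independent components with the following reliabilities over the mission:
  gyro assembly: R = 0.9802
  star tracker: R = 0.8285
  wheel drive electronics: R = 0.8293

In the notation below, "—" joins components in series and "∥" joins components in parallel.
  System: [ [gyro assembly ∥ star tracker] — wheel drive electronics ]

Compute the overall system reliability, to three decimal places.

Parallel (gyro assembly and star tracker): 1 − (1 − 0.98020)(1 − 0.82850) = 0.99660
Series ([0.99660] and wheel drive electronics): 0.99660 × 0.82930 = 0.826

0.826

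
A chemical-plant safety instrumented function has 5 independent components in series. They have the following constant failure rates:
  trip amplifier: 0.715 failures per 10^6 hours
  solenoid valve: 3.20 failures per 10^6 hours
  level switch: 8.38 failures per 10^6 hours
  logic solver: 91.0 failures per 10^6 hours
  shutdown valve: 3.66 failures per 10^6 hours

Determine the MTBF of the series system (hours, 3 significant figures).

9350

Series of exponential components: λ_sys = Σ λ_i
λ_sys = 0.000000715 + 0.00000320 + 0.00000838 + 0.0000910 + 0.00000366 = 1.0696e-04 /h
MTBF = 1 / λ_sys = 9350 h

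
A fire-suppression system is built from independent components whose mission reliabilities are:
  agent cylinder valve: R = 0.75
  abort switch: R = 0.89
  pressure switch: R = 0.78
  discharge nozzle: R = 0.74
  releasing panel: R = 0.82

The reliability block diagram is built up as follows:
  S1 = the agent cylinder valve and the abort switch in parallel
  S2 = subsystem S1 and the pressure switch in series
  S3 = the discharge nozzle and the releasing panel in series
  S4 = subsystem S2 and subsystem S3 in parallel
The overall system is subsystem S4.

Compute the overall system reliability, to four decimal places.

Parallel (agent cylinder valve and abort switch): 1 − (1 − 0.750000)(1 − 0.890000) = 0.972500
Series ([0.972500] and pressure switch): 0.972500 × 0.780000 = 0.758550
Series (discharge nozzle and releasing panel): 0.740000 × 0.820000 = 0.606800
Parallel ([0.758550] and [0.606800]): 1 − (1 − 0.758550)(1 − 0.606800) = 0.9051

0.9051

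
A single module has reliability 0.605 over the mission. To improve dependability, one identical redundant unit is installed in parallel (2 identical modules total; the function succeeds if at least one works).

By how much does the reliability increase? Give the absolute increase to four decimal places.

R_before = 0.605
R_after = 1 − (1 − 0.605)^2 = 0.8440
ΔR = 0.8440 − 0.605 = 0.2390

0.2390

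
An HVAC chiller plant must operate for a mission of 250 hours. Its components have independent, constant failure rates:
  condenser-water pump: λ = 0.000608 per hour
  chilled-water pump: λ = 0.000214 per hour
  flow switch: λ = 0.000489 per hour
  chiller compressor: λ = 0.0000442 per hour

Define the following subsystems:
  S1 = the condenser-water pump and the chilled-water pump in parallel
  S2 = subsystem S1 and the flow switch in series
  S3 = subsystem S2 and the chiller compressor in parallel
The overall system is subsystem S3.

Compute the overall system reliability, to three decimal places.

0.999

R(condenser-water pump) = exp(−0.000608 × 250) = 0.85899
R(chilled-water pump) = exp(−0.000214 × 250) = 0.94791
R(flow switch) = exp(−0.000489 × 250) = 0.88493
R(chiller compressor) = exp(−0.0000442 × 250) = 0.98901
Parallel (condenser-water pump and chilled-water pump): 1 − (1 − 0.85899)(1 − 0.94791) = 0.99265
Series ([0.99265] and flow switch): 0.99265 × 0.88493 = 0.87843
Parallel ([0.87843] and chiller compressor): 1 − (1 − 0.87843)(1 − 0.98901) = 0.999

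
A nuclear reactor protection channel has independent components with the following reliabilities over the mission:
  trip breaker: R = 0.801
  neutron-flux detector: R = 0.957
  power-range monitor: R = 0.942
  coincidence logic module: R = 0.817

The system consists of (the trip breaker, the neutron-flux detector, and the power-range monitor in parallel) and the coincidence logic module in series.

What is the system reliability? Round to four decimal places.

0.8166

Parallel (trip breaker, neutron-flux detector, and power-range monitor): 1 − (1 − 0.801000)(1 − 0.957000)(1 − 0.942000) = 0.999504
Series ([0.999504] and coincidence logic module): 0.999504 × 0.817000 = 0.8166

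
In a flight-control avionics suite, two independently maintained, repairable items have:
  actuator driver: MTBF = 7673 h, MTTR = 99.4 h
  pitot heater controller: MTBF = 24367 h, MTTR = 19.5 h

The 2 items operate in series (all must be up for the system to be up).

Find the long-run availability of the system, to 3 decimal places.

0.986

A(actuator driver) = MTBF/(MTBF+MTTR) = 7673/(7673+99.4) = 0.987211
A(pitot heater controller) = MTBF/(MTBF+MTTR) = 24367/(24367+19.5) = 0.999200
Series availability: 0.987211 × 0.999200 = 0.986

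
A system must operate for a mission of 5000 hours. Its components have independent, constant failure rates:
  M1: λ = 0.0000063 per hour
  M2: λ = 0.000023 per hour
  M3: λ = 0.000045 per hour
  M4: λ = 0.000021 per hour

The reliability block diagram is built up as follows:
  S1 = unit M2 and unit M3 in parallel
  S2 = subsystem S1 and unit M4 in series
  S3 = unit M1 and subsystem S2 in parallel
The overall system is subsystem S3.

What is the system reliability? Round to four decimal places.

R(M1) = exp(−0.0000063 × 5000) = 0.968991
R(M2) = exp(−0.000023 × 5000) = 0.891366
R(M3) = exp(−0.000045 × 5000) = 0.798516
R(M4) = exp(−0.000021 × 5000) = 0.900325
Parallel (M2 and M3): 1 − (1 − 0.891366)(1 − 0.798516) = 0.978112
Series ([0.978112] and M4): 0.978112 × 0.900325 = 0.880619
Parallel (M1 and [0.880619]): 1 − (1 − 0.968991)(1 − 0.880619) = 0.9963

0.9963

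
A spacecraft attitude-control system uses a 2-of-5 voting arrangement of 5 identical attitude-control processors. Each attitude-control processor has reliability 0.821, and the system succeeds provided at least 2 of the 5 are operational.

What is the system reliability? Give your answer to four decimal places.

R = Σ_{i=2}^{5} C(5,i) p^i (1−p)^{5−i} with p = 0.821
C(5,2)·0.821^2·0.179^3 = 0.038659
C(5,3)·0.821^3·0.179^2 = 0.177311
C(5,4)·0.821^4·0.179^1 = 0.406626
C(5,5)·0.821^5·0.179^0 = 0.373006
Sum = 0.9956

0.9956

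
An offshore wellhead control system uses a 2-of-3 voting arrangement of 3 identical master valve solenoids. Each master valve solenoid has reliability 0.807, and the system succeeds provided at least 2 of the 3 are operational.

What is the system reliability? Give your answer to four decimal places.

0.9026

R = Σ_{i=2}^{3} C(3,i) p^i (1−p)^{3−i} with p = 0.807
C(3,2)·0.807^2·0.193^1 = 0.377073
C(3,3)·0.807^3·0.193^0 = 0.525558
Sum = 0.9026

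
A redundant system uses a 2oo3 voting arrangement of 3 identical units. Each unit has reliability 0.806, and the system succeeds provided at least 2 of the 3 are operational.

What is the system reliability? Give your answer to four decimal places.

R = Σ_{i=2}^{3} C(3,i) p^i (1−p)^{3−i} with p = 0.806
C(3,2)·0.806^2·0.194^1 = 0.378088
C(3,3)·0.806^3·0.194^0 = 0.523607
Sum = 0.9017

0.9017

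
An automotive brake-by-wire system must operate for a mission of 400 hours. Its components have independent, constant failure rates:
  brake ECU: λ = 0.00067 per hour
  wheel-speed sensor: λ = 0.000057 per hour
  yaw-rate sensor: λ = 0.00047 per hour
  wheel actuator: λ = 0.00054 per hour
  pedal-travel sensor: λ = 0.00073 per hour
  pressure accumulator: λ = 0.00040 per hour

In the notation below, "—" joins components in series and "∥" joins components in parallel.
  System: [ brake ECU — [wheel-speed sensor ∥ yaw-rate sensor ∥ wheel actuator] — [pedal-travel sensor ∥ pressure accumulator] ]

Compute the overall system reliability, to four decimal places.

0.7357

R(brake ECU) = exp(−0.00067 × 400) = 0.764908
R(wheel-speed sensor) = exp(−0.000057 × 400) = 0.977458
R(yaw-rate sensor) = exp(−0.00047 × 400) = 0.828615
R(wheel actuator) = exp(−0.00054 × 400) = 0.805735
R(pedal-travel sensor) = exp(−0.00073 × 400) = 0.746769
R(pressure accumulator) = exp(−0.00040 × 400) = 0.852144
Parallel (wheel-speed sensor, yaw-rate sensor, and wheel actuator): 1 − (1 − 0.977458)(1 − 0.828615)(1 − 0.805735) = 0.999249
Parallel (pedal-travel sensor and pressure accumulator): 1 − (1 − 0.746769)(1 − 0.852144) = 0.962558
Series (brake ECU, [0.999249], and [0.962558]): 0.764908 × 0.999249 × 0.962558 = 0.7357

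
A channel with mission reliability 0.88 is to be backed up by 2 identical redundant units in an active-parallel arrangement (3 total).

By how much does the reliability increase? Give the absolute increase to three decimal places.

0.118

R_before = 0.88
R_after = 1 − (1 − 0.88)^3 = 0.998
ΔR = 0.998 − 0.88 = 0.118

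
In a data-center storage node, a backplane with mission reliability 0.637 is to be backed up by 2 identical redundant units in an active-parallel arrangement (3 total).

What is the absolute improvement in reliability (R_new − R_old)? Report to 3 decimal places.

R_before = 0.637
R_after = 1 − (1 − 0.637)^3 = 0.952
ΔR = 0.952 − 0.637 = 0.315

0.315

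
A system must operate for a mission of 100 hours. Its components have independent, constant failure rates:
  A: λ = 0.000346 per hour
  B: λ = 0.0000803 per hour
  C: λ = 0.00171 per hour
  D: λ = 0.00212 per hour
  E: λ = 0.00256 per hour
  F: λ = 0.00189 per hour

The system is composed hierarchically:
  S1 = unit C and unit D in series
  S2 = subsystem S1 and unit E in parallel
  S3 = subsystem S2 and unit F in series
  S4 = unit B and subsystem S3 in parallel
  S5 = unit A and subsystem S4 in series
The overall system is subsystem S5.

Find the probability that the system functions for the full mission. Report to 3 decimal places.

0.964

R(A) = exp(−0.000346 × 100) = 0.96599
R(B) = exp(−0.0000803 × 100) = 0.99200
R(C) = exp(−0.00171 × 100) = 0.84282
R(D) = exp(−0.00212 × 100) = 0.80896
R(E) = exp(−0.00256 × 100) = 0.77414
R(F) = exp(−0.00189 × 100) = 0.82779
Series (C and D): 0.84282 × 0.80896 = 0.68181
Parallel ([0.68181] and E): 1 − (1 − 0.68181)(1 − 0.77414) = 0.92813
Series ([0.92813] and F): 0.92813 × 0.82779 = 0.76830
Parallel (B and [0.76830]): 1 − (1 − 0.99200)(1 − 0.76830) = 0.99815
Series (A and [0.99815]): 0.96599 × 0.99815 = 0.964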